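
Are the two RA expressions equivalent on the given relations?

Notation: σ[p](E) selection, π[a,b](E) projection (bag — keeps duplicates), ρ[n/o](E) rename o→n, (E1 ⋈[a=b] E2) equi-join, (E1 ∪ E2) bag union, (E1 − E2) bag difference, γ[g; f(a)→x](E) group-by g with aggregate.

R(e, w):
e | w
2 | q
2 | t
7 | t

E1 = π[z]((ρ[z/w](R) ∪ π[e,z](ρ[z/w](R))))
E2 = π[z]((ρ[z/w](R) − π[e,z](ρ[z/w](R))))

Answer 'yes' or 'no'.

E1 stepwise |·|:
  R → 3
  ρ[z/w](R) → 3
  R → 3
  ρ[z/w](R) → 3
  π[e,z](ρ[z/w](R)) → 3
  (ρ[z/w](R) ∪ π[e,z](ρ[z/w](R))) → 6
  π[z]((ρ[z/w](R) ∪ π[e,z](ρ[z/w](R)))) → 6
E2 stepwise |·|:
  R → 3
  ρ[z/w](R) → 3
  R → 3
  ρ[z/w](R) → 3
  π[e,z](ρ[z/w](R)) → 3
  (ρ[z/w](R) − π[e,z](ρ[z/w](R))) → 0
  π[z]((ρ[z/w](R) − π[e,z](ρ[z/w](R)))) → 0

E1 result:
z
q
q
t
t
t
t
E2 result:
z
(0 rows)
Witness: ('t',) appears 4× in E1 but 0× in E2.

no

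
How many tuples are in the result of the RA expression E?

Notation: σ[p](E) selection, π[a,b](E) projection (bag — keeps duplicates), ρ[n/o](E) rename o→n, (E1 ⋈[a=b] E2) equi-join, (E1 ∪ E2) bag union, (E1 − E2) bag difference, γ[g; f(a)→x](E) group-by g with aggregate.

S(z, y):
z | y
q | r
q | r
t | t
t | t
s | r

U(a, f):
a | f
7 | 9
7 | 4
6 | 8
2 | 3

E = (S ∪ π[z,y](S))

Per-node cardinality:
  S → 5
  S → 5
  π[z,y](S) → 5
  (S ∪ π[z,y](S)) → 10

|E| = 10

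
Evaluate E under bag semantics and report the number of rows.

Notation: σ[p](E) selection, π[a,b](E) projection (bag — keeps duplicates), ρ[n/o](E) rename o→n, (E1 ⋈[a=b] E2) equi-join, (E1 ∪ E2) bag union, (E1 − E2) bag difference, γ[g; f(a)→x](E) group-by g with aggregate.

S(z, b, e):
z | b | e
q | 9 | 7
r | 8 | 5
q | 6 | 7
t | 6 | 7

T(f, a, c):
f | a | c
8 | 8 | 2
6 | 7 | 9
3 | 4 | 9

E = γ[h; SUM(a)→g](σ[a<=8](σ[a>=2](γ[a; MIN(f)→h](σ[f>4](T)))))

Subexpression sizes:
  T → 3
  σ[f>4](T) → 2
  γ[a; MIN(f)→h](σ[f>4](T)) → 2
  σ[a>=2](γ[a; MIN(f)→h](σ[f>4](T))) → 2
  σ[a<=8](σ[a>=2](γ[a; MIN(f)→h](σ[f>4](T)))) → 2
  γ[h; SUM(a)→g](σ[a<=8](σ[a>=2](γ[a; MIN(f)→h](σ[f>4](T))))) → 2

|E| = 2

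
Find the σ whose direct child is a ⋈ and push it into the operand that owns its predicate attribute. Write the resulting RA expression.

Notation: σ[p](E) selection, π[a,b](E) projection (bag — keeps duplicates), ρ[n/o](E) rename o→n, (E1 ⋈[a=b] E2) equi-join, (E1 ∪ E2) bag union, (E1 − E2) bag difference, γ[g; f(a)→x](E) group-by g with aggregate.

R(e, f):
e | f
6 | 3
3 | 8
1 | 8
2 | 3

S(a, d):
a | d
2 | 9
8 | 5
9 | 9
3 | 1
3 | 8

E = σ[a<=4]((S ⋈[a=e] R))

σ filters on a, owned by the left side.
E' = (σ[a<=4](S) ⋈[a=e] R)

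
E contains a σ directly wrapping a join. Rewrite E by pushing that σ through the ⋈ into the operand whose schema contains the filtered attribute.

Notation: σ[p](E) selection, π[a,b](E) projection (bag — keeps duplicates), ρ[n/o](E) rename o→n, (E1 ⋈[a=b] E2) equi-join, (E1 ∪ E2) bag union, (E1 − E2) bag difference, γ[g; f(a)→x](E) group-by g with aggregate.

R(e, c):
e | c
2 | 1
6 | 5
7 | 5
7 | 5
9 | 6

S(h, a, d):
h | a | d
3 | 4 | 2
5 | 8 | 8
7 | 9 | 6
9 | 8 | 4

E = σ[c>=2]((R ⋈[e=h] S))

σ filters on c, owned by the left side.
E' = (σ[c>=2](R) ⋈[e=h] S)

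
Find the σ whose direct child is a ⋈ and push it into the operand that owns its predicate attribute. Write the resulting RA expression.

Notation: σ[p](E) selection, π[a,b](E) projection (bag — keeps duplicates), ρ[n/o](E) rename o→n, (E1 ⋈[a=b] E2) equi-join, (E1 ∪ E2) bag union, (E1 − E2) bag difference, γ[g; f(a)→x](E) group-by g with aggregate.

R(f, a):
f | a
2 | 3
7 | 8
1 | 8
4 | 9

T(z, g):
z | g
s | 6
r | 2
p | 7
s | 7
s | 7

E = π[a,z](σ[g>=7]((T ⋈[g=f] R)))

σ filters on g, owned by the left side.
E' = π[a,z]((σ[g>=7](T) ⋈[g=f] R))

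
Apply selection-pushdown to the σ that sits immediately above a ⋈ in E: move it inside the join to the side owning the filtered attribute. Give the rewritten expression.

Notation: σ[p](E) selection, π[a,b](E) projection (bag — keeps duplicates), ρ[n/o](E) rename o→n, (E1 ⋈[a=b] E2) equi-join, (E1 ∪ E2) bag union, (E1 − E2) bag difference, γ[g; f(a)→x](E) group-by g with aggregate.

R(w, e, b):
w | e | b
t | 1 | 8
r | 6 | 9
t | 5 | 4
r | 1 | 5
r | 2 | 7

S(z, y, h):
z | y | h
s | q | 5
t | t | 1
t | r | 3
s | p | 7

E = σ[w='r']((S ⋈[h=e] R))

σ filters on w, owned by the right side.
E' = (S ⋈[h=e] σ[w='r'](R))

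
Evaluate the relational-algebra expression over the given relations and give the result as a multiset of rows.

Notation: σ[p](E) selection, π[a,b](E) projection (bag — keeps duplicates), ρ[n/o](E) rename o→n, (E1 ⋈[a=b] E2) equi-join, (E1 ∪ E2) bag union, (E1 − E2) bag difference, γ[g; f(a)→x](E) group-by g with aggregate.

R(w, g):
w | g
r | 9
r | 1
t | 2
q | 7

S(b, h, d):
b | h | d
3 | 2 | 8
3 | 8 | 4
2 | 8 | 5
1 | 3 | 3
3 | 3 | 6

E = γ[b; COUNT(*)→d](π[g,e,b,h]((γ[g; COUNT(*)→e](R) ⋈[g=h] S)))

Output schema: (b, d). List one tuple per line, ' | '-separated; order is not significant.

Subexpression sizes:
  R → 4
  γ[g; COUNT(*)→e](R) → 4
  S → 5
  (γ[g; COUNT(*)→e](R) ⋈[g=h] S) → 1
  π[g,e,b,h]((γ[g; COUNT(*)→e](R) ⋈[g=h] S)) → 1
  γ[b; COUNT(*)→d](π[g,e,b,h]((γ[g; COUNT(*)→e](R) ⋈[g=h] S))) → 1

== RESULT ==
b | d
3 | 1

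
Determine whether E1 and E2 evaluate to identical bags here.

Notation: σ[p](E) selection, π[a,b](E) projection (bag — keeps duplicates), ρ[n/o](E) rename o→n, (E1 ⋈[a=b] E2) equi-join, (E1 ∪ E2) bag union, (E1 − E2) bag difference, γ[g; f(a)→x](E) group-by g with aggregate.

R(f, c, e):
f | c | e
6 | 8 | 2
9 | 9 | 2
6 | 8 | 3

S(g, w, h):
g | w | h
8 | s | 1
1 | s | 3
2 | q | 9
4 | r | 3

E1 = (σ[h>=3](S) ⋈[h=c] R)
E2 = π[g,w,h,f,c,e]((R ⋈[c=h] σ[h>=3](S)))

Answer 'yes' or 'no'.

E1 subexpression sizes:
  S → 4
  σ[h>=3](S) → 3
  R → 3
  (σ[h>=3](S) ⋈[h=c] R) → 1
E2 subexpression sizes:
  R → 3
  S → 4
  σ[h>=3](S) → 3
  (R ⋈[c=h] σ[h>=3](S)) → 1
  π[g,w,h,f,c,e]((R ⋈[c=h] σ[h>=3](S))) → 1

E1 and E2 produce the same multiset:
g | w | h | f | c | e
2 | q | 9 | 9 | 9 | 2

yes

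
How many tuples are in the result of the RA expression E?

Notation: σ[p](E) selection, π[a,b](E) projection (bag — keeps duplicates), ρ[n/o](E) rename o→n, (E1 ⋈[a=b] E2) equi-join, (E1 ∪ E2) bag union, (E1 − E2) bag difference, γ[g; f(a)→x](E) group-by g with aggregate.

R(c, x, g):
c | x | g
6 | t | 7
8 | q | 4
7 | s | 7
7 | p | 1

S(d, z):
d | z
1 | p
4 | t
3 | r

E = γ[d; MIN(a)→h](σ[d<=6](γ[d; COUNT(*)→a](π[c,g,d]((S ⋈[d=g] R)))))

Row counts bottom-up:
  S → 3
  R → 4
  (S ⋈[d=g] R) → 2
  π[c,g,d]((S ⋈[d=g] R)) → 2
  γ[d; COUNT(*)→a](π[c,g,d]((S ⋈[d=g] R))) → 2
  σ[d<=6](γ[d; COUNT(*)→a](π[c,g,d]((S ⋈[d=g] R)))) → 2
  γ[d; MIN(a)→h](σ[d<=6](γ[d; COUNT(*)→a](π[c,g,d]((S ⋈[d=g] R))))) → 2

|E| = 2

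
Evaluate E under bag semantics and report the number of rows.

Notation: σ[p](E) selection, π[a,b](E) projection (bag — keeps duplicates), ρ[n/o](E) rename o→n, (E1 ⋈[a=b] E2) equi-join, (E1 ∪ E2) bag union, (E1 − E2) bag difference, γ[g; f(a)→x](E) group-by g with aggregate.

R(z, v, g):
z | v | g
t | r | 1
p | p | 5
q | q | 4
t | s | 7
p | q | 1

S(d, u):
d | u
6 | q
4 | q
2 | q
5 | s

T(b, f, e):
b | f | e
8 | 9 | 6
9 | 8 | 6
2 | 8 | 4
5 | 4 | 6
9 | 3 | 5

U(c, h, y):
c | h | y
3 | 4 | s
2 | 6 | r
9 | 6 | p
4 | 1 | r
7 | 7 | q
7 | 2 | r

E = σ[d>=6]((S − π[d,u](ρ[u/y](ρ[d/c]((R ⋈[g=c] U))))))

Row counts bottom-up:
  S → 4
  R → 5
  U → 6
  (R ⋈[g=c] U) → 3
  ρ[d/c]((R ⋈[g=c] U)) → 3
  ρ[u/y](ρ[d/c]((R ⋈[g=c] U))) → 3
  π[d,u](ρ[u/y](ρ[d/c]((R ⋈[g=c] U)))) → 3
  (S − π[d,u](ρ[u/y](ρ[d/c]((R ⋈[g=c] U))))) → 4
  σ[d>=6]((S − π[d,u](ρ[u/y](ρ[d/c]((R ⋈[g=c] U)))))) → 1

|E| = 1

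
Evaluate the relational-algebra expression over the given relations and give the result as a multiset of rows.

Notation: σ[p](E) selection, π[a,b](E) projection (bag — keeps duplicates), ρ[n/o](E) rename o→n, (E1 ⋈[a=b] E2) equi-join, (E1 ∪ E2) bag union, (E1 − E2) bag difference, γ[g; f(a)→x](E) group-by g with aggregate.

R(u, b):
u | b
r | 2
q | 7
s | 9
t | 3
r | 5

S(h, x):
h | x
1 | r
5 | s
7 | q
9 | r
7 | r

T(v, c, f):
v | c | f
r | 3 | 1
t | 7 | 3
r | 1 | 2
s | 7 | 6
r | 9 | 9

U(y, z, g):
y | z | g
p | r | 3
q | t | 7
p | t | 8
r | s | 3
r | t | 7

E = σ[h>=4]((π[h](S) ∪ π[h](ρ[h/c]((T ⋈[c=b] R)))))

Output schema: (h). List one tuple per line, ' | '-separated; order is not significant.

Subexpression sizes:
  S → 5
  π[h](S) → 5
  T → 5
  R → 5
  (T ⋈[c=b] R) → 4
  ρ[h/c]((T ⋈[c=b] R)) → 4
  π[h](ρ[h/c]((T ⋈[c=b] R))) → 4
  (π[h](S) ∪ π[h](ρ[h/c]((T ⋈[c=b] R)))) → 9
  σ[h>=4]((π[h](S) ∪ π[h](ρ[h/c]((T ⋈[c=b] R))))) → 7

== RESULT ==
h
5
7
7
7
7
9
9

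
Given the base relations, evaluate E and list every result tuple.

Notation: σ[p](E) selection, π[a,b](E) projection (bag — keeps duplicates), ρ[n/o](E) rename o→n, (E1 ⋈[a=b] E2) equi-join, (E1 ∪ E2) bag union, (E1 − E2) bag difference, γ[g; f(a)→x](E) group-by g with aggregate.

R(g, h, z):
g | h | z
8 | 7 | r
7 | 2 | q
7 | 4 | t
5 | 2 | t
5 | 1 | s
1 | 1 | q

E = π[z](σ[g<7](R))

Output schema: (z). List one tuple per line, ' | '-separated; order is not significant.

Row counts bottom-up:
  R → 6
  σ[g<7](R) → 3
  π[z](σ[g<7](R)) → 3

== RESULT ==
z
q
s
t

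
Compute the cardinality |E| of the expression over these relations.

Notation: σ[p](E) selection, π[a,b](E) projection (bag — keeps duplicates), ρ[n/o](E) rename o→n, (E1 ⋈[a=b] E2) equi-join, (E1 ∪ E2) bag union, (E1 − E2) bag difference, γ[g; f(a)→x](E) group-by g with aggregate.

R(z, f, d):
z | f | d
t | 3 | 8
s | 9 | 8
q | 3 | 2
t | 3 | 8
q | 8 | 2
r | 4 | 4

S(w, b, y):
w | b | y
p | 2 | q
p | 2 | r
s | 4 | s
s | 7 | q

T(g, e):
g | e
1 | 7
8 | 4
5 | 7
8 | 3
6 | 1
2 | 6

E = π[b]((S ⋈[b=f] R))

Row counts bottom-up:
  S → 4
  R → 6
  (S ⋈[b=f] R) → 1
  π[b]((S ⋈[b=f] R)) → 1

|E| = 1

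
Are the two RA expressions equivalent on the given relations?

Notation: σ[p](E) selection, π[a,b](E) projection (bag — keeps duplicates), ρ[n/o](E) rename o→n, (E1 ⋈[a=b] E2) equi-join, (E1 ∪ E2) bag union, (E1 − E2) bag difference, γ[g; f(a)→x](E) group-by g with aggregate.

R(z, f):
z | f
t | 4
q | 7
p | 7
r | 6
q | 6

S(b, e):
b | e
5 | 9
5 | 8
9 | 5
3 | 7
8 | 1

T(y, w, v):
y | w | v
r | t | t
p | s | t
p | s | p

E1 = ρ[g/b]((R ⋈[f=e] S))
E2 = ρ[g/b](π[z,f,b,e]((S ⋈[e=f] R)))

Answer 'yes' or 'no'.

E1 per-node cardinality:
  R → 5
  S → 5
  (R ⋈[f=e] S) → 2
  ρ[g/b]((R ⋈[f=e] S)) → 2
E2 per-node cardinality:
  S → 5
  R → 5
  (S ⋈[e=f] R) → 2
  π[z,f,b,e]((S ⋈[e=f] R)) → 2
  ρ[g/b](π[z,f,b,e]((S ⋈[e=f] R))) → 2

E1 and E2 produce the same multiset:
z | f | g | e
p | 7 | 3 | 7
q | 7 | 3 | 7

yes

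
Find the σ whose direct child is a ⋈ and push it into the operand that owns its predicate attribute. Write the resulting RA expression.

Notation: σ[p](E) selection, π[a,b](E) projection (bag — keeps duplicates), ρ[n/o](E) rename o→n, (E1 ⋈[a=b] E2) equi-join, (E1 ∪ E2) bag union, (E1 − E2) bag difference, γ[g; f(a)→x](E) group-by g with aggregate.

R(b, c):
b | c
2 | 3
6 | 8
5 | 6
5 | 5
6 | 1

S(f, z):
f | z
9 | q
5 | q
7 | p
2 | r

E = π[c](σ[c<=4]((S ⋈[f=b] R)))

σ filters on c, owned by the right side.
E' = π[c]((S ⋈[f=b] σ[c<=4](R)))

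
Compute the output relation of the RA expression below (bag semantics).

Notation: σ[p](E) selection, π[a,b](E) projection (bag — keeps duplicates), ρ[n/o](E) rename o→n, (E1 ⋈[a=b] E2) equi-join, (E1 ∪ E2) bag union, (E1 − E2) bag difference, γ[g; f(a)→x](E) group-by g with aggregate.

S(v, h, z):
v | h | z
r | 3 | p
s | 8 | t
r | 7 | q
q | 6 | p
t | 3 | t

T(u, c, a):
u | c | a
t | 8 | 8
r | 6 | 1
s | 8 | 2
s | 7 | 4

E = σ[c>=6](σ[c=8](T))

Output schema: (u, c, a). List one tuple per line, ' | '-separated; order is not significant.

Stepwise |·|:
  T → 4
  σ[c=8](T) → 2
  σ[c>=6](σ[c=8](T)) → 2

== RESULT ==
u | c | a
s | 8 | 2
t | 8 | 8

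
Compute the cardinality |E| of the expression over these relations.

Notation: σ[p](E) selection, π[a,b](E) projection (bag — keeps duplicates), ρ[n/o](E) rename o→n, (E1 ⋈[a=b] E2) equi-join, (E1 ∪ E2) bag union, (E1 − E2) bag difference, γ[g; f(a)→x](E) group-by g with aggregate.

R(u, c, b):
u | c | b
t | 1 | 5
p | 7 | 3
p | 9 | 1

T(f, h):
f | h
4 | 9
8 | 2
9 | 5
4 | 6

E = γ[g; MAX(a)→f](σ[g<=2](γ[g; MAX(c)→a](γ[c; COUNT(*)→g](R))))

Subexpression sizes:
  R → 3
  γ[c; COUNT(*)→g](R) → 3
  γ[g; MAX(c)→a](γ[c; COUNT(*)→g](R)) → 1
  σ[g<=2](γ[g; MAX(c)→a](γ[c; COUNT(*)→g](R))) → 1
  γ[g; MAX(a)→f](σ[g<=2](γ[g; MAX(c)→a](γ[c; COUNT(*)→g](R)))) → 1

|E| = 1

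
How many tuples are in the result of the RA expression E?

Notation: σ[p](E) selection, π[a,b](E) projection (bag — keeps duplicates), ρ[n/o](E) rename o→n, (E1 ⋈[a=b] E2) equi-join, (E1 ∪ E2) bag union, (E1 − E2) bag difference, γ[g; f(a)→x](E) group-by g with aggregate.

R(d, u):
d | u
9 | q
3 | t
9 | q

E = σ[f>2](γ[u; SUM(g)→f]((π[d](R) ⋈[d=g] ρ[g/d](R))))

Stepwise |·|:
  R → 3
  π[d](R) → 3
  R → 3
  ρ[g/d](R) → 3
  (π[d](R) ⋈[d=g] ρ[g/d](R)) → 5
  γ[u; SUM(g)→f]((π[d](R) ⋈[d=g] ρ[g/d](R))) → 2
  σ[f>2](γ[u; SUM(g)→f]((π[d](R) ⋈[d=g] ρ[g/d](R)))) → 2

|E| = 2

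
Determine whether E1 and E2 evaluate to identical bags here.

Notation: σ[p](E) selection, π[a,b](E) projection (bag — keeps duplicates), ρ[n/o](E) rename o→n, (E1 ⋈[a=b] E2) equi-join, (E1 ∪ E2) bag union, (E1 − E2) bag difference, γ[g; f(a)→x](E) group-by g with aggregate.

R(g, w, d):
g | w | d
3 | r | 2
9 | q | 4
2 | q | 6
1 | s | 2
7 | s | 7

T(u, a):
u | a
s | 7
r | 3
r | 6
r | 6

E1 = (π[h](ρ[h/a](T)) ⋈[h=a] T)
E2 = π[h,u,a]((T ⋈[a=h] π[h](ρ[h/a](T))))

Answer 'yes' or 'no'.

E1 per-node cardinality:
  T → 4
  ρ[h/a](T) → 4
  π[h](ρ[h/a](T)) → 4
  T → 4
  (π[h](ρ[h/a](T)) ⋈[h=a] T) → 6
E2 per-node cardinality:
  T → 4
  T → 4
  ρ[h/a](T) → 4
  π[h](ρ[h/a](T)) → 4
  (T ⋈[a=h] π[h](ρ[h/a](T))) → 6
  π[h,u,a]((T ⋈[a=h] π[h](ρ[h/a](T)))) → 6

E1 and E2 produce the same multiset:
h | u | a
3 | r | 3
6 | r | 6
6 | r | 6
6 | r | 6
6 | r | 6
7 | s | 7

yes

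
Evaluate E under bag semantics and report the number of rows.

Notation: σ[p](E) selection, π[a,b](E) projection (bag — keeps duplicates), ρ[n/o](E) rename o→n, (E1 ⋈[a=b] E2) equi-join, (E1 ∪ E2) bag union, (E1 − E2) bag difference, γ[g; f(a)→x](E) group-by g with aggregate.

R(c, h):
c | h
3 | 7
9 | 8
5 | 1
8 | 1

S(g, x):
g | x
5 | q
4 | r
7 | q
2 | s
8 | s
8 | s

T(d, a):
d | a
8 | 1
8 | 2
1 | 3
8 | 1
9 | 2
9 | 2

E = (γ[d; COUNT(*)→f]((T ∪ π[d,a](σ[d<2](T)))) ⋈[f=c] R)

Row counts bottom-up:
  T → 6
  T → 6
  σ[d<2](T) → 1
  π[d,a](σ[d<2](T)) → 1
  (T ∪ π[d,a](σ[d<2](T))) → 7
  γ[d; COUNT(*)→f]((T ∪ π[d,a](σ[d<2](T)))) → 3
  R → 4
  (γ[d; COUNT(*)→f]((T ∪ π[d,a](σ[d<2](T)))) ⋈[f=c] R) → 1

|E| = 1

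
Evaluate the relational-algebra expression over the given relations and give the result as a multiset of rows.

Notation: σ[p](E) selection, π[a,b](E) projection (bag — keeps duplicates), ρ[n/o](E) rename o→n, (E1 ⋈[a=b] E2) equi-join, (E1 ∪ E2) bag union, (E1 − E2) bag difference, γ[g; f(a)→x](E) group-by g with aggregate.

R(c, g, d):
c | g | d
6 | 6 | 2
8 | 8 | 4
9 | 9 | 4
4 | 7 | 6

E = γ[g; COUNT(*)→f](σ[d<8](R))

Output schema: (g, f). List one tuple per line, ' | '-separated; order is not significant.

Stepwise |·|:
  R → 4
  σ[d<8](R) → 4
  γ[g; COUNT(*)→f](σ[d<8](R)) → 4

== RESULT ==
g | f
6 | 1
7 | 1
8 | 1
9 | 1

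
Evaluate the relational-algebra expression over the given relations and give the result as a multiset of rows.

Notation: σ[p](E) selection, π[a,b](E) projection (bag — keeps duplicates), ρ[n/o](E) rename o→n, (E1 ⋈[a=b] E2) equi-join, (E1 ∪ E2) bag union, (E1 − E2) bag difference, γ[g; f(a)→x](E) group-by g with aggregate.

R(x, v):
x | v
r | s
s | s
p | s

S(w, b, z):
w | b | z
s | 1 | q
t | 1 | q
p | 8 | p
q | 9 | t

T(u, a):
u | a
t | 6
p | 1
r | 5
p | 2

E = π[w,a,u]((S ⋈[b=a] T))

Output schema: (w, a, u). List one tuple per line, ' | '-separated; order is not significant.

Subexpression sizes:
  S → 4
  T → 4
  (S ⋈[b=a] T) → 2
  π[w,a,u]((S ⋈[b=a] T)) → 2

== RESULT ==
w | a | u
s | 1 | p
t | 1 | p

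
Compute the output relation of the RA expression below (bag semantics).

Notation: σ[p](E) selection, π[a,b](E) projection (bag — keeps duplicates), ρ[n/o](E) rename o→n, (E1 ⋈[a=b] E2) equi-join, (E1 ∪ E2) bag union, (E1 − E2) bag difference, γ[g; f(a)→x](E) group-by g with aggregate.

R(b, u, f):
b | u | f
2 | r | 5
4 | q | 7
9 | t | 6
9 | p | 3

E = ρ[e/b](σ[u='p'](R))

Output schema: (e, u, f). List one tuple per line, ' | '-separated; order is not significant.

Subexpression sizes:
  R → 4
  σ[u='p'](R) → 1
  ρ[e/b](σ[u='p'](R)) → 1

== RESULT ==
e | u | f
9 | p | 3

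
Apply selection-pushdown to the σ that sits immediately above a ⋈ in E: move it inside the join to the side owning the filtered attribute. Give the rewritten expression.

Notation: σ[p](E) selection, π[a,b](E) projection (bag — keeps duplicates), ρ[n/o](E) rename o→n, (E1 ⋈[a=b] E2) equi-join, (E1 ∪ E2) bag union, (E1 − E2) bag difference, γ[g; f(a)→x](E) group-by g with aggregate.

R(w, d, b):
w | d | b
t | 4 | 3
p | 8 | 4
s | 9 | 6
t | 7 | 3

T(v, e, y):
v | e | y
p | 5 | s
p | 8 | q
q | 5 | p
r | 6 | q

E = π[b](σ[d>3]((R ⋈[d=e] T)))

σ filters on d, owned by the left side.
E' = π[b]((σ[d>3](R) ⋈[d=e] T))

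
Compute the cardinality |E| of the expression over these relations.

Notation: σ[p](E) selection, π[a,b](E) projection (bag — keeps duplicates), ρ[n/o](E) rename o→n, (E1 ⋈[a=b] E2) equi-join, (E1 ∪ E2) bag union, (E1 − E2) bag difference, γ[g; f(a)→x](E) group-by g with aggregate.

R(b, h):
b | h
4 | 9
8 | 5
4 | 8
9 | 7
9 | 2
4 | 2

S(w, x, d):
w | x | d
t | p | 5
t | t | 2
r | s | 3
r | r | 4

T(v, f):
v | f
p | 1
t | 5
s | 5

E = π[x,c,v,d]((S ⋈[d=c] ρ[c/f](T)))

Stepwise |·|:
  S → 4
  T → 3
  ρ[c/f](T) → 3
  (S ⋈[d=c] ρ[c/f](T)) → 2
  π[x,c,v,d]((S ⋈[d=c] ρ[c/f](T))) → 2

|E| = 2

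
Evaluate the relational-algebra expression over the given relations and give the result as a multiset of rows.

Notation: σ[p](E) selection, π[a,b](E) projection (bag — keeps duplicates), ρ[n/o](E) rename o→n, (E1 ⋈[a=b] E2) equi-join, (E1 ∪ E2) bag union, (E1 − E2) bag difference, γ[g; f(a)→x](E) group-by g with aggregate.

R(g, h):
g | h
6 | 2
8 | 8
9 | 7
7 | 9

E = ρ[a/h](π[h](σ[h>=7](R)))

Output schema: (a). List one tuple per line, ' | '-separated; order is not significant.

Stepwise |·|:
  R → 4
  σ[h>=7](R) → 3
  π[h](σ[h>=7](R)) → 3
  ρ[a/h](π[h](σ[h>=7](R))) → 3

== RESULT ==
a
7
8
9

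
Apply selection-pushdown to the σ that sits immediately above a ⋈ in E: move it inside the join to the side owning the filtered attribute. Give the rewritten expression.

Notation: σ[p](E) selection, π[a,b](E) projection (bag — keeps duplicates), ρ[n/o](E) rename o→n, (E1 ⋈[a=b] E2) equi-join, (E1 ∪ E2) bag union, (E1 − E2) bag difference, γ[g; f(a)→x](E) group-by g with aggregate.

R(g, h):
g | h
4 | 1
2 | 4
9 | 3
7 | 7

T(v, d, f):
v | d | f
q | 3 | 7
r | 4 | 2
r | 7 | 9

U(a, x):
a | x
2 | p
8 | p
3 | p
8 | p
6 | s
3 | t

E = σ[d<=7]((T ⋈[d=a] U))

σ filters on d, owned by the left side.
E' = (σ[d<=7](T) ⋈[d=a] U)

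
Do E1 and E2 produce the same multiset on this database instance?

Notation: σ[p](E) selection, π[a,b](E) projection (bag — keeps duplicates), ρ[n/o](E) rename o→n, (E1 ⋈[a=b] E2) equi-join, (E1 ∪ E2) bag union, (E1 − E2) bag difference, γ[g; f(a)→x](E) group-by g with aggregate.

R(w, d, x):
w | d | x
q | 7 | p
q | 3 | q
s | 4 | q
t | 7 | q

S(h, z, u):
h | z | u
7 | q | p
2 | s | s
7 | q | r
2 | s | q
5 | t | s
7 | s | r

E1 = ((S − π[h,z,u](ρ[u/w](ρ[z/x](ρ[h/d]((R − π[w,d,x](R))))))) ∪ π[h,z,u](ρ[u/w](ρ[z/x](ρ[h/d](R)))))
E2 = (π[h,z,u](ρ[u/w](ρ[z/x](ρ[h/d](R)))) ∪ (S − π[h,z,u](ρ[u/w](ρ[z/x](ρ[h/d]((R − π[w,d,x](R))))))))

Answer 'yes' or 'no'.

E1 stepwise |·|:
  S → 6
  R → 4
  R → 4
  π[w,d,x](R) → 4
  (R − π[w,d,x](R)) → 0
  ρ[h/d]((R − π[w,d,x](R))) → 0
  ρ[z/x](ρ[h/d]((R − π[w,d,x](R)))) → 0
  ρ[u/w](ρ[z/x](ρ[h/d]((R − π[w,d,x](R))))) → 0
  π[h,z,u](ρ[u/w](ρ[z/x](ρ[h/d]((R − π[w,d,x](R)))))) → 0
  (S − π[h,z,u](ρ[u/w](ρ[z/x](ρ[h/d]((R − π[w,d,x](R))))))) → 6
  R → 4
  ρ[h/d](R) → 4
  ρ[z/x](ρ[h/d](R)) → 4
  ρ[u/w](ρ[z/x](ρ[h/d](R))) → 4
  π[h,z,u](ρ[u/w](ρ[z/x](ρ[h/d](R)))) → 4
  ((S − π[h,z,u](ρ[u/w](ρ[z/x](ρ[h/d]((R − π[w,d,x](R))))))) ∪ π[h,z,u](ρ[u/w](ρ[z/x](ρ[h/d](R))))) → 10
E2 stepwise |·|:
  R → 4
  ρ[h/d](R) → 4
  ρ[z/x](ρ[h/d](R)) → 4
  ρ[u/w](ρ[z/x](ρ[h/d](R))) → 4
  π[h,z,u](ρ[u/w](ρ[z/x](ρ[h/d](R)))) → 4
  S → 6
  R → 4
  R → 4
  π[w,d,x](R) → 4
  (R − π[w,d,x](R)) → 0
  ρ[h/d]((R − π[w,d,x](R))) → 0
  ρ[z/x](ρ[h/d]((R − π[w,d,x](R)))) → 0
  ρ[u/w](ρ[z/x](ρ[h/d]((R − π[w,d,x](R))))) → 0
  π[h,z,u](ρ[u/w](ρ[z/x](ρ[h/d]((R − π[w,d,x](R)))))) → 0
  (S − π[h,z,u](ρ[u/w](ρ[z/x](ρ[h/d]((R − π[w,d,x](R))))))) → 6
  (π[h,z,u](ρ[u/w](ρ[z/x](ρ[h/d](R)))) ∪ (S − π[h,z,u](ρ[u/w](ρ[z/x](ρ[h/d]((R − π[w,d,x](R)))))))) → 10

E1 and E2 produce the same multiset:
h | z | u
2 | s | q
2 | s | s
3 | q | q
4 | q | s
5 | t | s
7 | p | q
7 | q | p
7 | q | r
7 | q | t
7 | s | r

yes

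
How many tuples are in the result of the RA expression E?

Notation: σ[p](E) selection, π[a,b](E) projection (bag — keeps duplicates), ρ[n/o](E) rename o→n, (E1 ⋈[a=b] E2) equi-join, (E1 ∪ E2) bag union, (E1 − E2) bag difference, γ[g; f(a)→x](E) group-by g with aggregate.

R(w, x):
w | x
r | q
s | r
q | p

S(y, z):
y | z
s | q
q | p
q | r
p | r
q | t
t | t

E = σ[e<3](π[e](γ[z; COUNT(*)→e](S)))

Per-node cardinality:
  S → 6
  γ[z; COUNT(*)→e](S) → 4
  π[e](γ[z; COUNT(*)→e](S)) → 4
  σ[e<3](π[e](γ[z; COUNT(*)→e](S))) → 4

|E| = 4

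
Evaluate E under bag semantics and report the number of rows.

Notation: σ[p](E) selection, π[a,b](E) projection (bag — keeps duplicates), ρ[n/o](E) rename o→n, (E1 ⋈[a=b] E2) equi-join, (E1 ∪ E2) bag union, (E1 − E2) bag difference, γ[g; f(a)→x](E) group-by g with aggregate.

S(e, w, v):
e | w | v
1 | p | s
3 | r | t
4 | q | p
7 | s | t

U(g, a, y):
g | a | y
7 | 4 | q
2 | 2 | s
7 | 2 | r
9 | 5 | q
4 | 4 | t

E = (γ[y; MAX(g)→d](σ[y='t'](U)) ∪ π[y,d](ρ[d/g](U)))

Subexpression sizes:
  U → 5
  σ[y='t'](U) → 1
  γ[y; MAX(g)→d](σ[y='t'](U)) → 1
  U → 5
  ρ[d/g](U) → 5
  π[y,d](ρ[d/g](U)) → 5
  (γ[y; MAX(g)→d](σ[y='t'](U)) ∪ π[y,d](ρ[d/g](U))) → 6

|E| = 6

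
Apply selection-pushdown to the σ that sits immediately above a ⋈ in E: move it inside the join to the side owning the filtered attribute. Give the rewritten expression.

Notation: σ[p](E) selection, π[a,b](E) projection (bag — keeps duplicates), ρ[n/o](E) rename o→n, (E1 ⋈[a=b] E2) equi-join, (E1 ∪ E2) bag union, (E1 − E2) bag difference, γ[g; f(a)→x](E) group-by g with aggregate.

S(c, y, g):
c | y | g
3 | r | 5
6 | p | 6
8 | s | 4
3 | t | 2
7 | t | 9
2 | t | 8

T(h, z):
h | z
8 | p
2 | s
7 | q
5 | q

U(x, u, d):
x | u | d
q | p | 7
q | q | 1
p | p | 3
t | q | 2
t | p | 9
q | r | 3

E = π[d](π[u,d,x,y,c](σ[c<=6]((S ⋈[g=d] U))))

σ filters on c, owned by the left side.
E' = π[d](π[u,d,x,y,c]((σ[c<=6](S) ⋈[g=d] U)))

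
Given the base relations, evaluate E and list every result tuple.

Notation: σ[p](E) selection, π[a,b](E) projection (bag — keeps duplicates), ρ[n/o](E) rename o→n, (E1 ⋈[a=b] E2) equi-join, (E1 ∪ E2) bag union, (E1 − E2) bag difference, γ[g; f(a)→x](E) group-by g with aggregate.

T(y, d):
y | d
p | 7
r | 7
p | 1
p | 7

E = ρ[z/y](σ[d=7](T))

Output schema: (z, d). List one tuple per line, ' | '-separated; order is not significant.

Per-node cardinality:
  T → 4
  σ[d=7](T) → 3
  ρ[z/y](σ[d=7](T)) → 3

== RESULT ==
z | d
p | 7
p | 7
r | 7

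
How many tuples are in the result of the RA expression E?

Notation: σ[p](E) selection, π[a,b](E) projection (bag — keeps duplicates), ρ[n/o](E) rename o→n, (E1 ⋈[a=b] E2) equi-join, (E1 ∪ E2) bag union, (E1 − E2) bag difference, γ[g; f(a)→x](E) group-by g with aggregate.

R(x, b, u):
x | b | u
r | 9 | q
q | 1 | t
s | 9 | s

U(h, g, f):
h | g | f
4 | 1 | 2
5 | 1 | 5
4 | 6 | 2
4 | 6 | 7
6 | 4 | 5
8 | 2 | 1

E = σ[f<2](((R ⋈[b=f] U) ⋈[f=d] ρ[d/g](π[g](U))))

Row counts bottom-up:
  R → 3
  U → 6
  (R ⋈[b=f] U) → 1
  U → 6
  π[g](U) → 6
  ρ[d/g](π[g](U)) → 6
  ((R ⋈[b=f] U) ⋈[f=d] ρ[d/g](π[g](U))) → 2
  σ[f<2](((R ⋈[b=f] U) ⋈[f=d] ρ[d/g](π[g](U)))) → 2

|E| = 2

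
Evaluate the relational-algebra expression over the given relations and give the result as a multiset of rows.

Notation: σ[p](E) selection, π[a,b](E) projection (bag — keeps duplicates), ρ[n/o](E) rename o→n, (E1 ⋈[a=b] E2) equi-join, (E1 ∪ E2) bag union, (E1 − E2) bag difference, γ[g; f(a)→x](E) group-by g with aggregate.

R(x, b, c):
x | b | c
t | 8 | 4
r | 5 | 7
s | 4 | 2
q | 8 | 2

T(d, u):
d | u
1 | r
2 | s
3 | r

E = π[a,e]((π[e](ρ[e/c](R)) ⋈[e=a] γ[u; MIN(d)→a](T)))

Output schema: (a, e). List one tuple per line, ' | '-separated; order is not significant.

Row counts bottom-up:
  R → 4
  ρ[e/c](R) → 4
  π[e](ρ[e/c](R)) → 4
  T → 3
  γ[u; MIN(d)→a](T) → 2
  (π[e](ρ[e/c](R)) ⋈[e=a] γ[u; MIN(d)→a](T)) → 2
  π[a,e]((π[e](ρ[e/c](R)) ⋈[e=a] γ[u; MIN(d)→a](T))) → 2

== RESULT ==
a | e
2 | 2
2 | 2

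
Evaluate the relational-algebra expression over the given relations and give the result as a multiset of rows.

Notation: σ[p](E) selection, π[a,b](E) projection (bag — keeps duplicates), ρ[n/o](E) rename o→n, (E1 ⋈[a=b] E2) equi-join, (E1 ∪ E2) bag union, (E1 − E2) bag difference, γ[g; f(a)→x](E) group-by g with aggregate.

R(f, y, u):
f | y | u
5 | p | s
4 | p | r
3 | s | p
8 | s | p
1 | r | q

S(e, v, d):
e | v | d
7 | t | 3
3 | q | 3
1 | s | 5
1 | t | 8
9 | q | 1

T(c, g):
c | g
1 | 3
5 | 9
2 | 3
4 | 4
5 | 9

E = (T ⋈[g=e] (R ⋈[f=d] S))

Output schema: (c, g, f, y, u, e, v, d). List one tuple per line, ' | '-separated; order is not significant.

Stepwise |·|:
  T → 5
  R → 5
  S → 5
  (R ⋈[f=d] S) → 5
  (T ⋈[g=e] (R ⋈[f=d] S)) → 4

== RESULT ==
c | g | f | y | u | e | v | d
1 | 3 | 3 | s | p | 3 | q | 3
2 | 3 | 3 | s | p | 3 | q | 3
5 | 9 | 1 | r | q | 9 | q | 1
5 | 9 | 1 | r | q | 9 | q | 1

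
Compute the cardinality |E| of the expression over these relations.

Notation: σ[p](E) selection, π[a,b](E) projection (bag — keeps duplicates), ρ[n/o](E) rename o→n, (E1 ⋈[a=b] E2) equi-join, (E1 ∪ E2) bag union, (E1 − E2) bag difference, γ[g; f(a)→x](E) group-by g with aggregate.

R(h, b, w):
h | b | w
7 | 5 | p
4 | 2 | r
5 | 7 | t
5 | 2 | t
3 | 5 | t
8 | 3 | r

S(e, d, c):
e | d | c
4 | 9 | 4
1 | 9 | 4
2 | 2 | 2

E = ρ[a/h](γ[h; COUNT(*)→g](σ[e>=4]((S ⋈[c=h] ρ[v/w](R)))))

Row counts bottom-up:
  S → 3
  R → 6
  ρ[v/w](R) → 6
  (S ⋈[c=h] ρ[v/w](R)) → 2
  σ[e>=4]((S ⋈[c=h] ρ[v/w](R))) → 1
  γ[h; COUNT(*)→g](σ[e>=4]((S ⋈[c=h] ρ[v/w](R)))) → 1
  ρ[a/h](γ[h; COUNT(*)→g](σ[e>=4]((S ⋈[c=h] ρ[v/w](R))))) → 1

|E| = 1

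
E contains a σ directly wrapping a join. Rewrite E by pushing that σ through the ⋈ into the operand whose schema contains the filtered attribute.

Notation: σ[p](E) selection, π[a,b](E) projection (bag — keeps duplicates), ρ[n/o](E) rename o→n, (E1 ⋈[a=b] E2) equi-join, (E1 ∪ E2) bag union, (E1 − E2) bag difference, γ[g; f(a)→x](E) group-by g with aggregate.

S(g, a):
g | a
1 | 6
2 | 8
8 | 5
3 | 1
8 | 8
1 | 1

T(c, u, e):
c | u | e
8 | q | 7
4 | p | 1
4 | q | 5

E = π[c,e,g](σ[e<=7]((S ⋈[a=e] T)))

σ filters on e, owned by the right side.
E' = π[c,e,g]((S ⋈[a=e] σ[e<=7](T)))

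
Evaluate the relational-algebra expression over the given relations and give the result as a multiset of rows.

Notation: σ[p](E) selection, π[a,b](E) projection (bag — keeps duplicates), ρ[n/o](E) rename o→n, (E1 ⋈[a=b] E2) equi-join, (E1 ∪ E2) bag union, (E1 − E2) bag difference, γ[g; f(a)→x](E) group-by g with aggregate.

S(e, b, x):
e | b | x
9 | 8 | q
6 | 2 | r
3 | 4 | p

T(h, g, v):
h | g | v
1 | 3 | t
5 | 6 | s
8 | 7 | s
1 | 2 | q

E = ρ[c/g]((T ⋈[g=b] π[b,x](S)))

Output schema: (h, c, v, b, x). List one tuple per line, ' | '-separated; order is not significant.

Stepwise |·|:
  T → 4
  S → 3
  π[b,x](S) → 3
  (T ⋈[g=b] π[b,x](S)) → 1
  ρ[c/g]((T ⋈[g=b] π[b,x](S))) → 1

== RESULT ==
h | c | v | b | x
1 | 2 | q | 2 | r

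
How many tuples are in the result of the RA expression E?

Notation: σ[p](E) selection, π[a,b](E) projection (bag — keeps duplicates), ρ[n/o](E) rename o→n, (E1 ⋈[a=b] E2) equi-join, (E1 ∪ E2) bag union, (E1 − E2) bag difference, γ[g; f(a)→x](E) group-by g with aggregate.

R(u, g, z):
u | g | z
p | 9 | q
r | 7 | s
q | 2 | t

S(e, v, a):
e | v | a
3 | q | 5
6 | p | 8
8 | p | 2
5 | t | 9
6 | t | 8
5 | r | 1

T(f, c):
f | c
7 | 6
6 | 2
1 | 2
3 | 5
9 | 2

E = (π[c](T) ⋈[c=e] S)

Per-node cardinality:
  T → 5
  π[c](T) → 5
  S → 6
  (π[c](T) ⋈[c=e] S) → 4

|E| = 4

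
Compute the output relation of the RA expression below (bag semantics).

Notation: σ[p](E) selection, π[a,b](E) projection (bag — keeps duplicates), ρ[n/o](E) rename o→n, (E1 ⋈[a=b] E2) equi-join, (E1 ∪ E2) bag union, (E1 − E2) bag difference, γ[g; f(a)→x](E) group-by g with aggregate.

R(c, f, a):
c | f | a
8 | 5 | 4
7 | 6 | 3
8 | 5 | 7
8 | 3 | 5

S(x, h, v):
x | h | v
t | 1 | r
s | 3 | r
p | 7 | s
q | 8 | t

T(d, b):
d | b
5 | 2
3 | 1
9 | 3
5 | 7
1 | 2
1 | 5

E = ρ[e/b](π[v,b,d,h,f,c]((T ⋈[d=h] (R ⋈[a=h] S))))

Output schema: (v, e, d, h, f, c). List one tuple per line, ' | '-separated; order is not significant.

Per-node cardinality:
  T → 6
  R → 4
  S → 4
  (R ⋈[a=h] S) → 2
  (T ⋈[d=h] (R ⋈[a=h] S)) → 1
  π[v,b,d,h,f,c]((T ⋈[d=h] (R ⋈[a=h] S))) → 1
  ρ[e/b](π[v,b,d,h,f,c]((T ⋈[d=h] (R ⋈[a=h] S)))) → 1

== RESULT ==
v | e | d | h | f | c
r | 1 | 3 | 3 | 6 | 7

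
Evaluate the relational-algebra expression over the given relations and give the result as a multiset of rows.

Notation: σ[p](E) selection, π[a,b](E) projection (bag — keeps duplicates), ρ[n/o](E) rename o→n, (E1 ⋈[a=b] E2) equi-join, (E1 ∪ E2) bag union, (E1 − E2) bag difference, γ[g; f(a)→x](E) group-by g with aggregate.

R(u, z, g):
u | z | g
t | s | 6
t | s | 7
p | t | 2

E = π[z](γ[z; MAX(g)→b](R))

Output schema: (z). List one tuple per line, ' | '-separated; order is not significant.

Row counts bottom-up:
  R → 3
  γ[z; MAX(g)→b](R) → 2
  π[z](γ[z; MAX(g)→b](R)) → 2

== RESULT ==
z
s
t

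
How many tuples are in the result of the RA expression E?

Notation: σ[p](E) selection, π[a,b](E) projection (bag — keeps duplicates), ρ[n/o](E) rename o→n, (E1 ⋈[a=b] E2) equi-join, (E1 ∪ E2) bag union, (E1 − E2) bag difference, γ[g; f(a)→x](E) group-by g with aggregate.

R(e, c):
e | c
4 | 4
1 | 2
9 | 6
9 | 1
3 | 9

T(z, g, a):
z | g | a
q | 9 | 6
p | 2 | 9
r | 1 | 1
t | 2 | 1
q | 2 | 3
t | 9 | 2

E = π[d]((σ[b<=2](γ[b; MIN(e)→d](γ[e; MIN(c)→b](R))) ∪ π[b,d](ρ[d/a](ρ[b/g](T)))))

Stepwise |·|:
  R → 5
  γ[e; MIN(c)→b](R) → 4
  γ[b; MIN(e)→d](γ[e; MIN(c)→b](R)) → 4
  σ[b<=2](γ[b; MIN(e)→d](γ[e; MIN(c)→b](R))) → 2
  T → 6
  ρ[b/g](T) → 6
  ρ[d/a](ρ[b/g](T)) → 6
  π[b,d](ρ[d/a](ρ[b/g](T))) → 6
  (σ[b<=2](γ[b; MIN(e)→d](γ[e; MIN(c)→b](R))) ∪ π[b,d](ρ[d/a](ρ[b/g](T)))) → 8
  π[d]((σ[b<=2](γ[b; MIN(e)→d](γ[e; MIN(c)→b](R))) ∪ π[b,d](ρ[d/a](ρ[b/g](T))))) → 8

|E| = 8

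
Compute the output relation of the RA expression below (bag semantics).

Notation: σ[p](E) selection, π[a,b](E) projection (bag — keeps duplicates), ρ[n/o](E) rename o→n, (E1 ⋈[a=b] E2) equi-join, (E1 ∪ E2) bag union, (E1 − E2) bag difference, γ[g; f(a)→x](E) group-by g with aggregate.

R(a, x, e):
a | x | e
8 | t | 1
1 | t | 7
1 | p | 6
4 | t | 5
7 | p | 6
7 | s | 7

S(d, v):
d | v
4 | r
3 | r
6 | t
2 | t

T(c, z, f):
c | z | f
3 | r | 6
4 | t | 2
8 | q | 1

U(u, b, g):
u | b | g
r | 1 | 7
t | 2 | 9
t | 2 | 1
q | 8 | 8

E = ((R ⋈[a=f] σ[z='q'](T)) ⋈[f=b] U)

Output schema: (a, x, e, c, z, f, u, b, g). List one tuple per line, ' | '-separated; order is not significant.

Subexpression sizes:
  R → 6
  T → 3
  σ[z='q'](T) → 1
  (R ⋈[a=f] σ[z='q'](T)) → 2
  U → 4
  ((R ⋈[a=f] σ[z='q'](T)) ⋈[f=b] U) → 2

== RESULT ==
a | x | e | c | z | f | u | b | g
1 | p | 6 | 8 | q | 1 | r | 1 | 7
1 | t | 7 | 8 | q | 1 | r | 1 | 7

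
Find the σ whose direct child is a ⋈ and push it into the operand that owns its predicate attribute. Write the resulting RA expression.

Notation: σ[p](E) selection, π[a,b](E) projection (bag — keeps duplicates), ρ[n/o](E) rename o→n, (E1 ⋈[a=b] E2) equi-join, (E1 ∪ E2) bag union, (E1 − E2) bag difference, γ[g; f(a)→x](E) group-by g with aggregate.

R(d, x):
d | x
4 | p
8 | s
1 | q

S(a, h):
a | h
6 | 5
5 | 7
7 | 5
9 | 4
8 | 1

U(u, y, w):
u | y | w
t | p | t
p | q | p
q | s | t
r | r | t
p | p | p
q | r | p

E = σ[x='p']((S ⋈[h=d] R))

σ filters on x, owned by the right side.
E' = (S ⋈[h=d] σ[x='p'](R))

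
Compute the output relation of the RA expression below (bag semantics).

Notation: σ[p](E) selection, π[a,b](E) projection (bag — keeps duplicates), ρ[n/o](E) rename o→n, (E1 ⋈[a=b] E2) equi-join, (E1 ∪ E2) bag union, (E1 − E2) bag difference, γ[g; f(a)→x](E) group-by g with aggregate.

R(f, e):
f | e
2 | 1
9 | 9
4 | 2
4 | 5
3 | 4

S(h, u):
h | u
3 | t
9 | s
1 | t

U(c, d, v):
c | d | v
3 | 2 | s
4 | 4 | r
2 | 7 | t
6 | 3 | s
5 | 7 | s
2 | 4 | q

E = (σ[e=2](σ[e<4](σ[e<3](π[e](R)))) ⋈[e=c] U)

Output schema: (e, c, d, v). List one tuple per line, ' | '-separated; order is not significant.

Subexpression sizes:
  R → 5
  π[e](R) → 5
  σ[e<3](π[e](R)) → 2
  σ[e<4](σ[e<3](π[e](R))) → 2
  σ[e=2](σ[e<4](σ[e<3](π[e](R)))) → 1
  U → 6
  (σ[e=2](σ[e<4](σ[e<3](π[e](R)))) ⋈[e=c] U) → 2

== RESULT ==
e | c | d | v
2 | 2 | 4 | q
2 | 2 | 7 | t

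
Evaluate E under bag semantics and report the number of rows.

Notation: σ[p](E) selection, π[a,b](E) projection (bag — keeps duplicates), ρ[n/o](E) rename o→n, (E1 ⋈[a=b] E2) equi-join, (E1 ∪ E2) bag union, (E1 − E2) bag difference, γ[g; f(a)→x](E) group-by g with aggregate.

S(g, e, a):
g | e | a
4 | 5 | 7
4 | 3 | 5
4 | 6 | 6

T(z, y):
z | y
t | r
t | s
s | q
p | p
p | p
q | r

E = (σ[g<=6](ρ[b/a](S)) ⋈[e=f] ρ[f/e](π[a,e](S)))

Row counts bottom-up:
  S → 3
  ρ[b/a](S) → 3
  σ[g<=6](ρ[b/a](S)) → 3
  S → 3
  π[a,e](S) → 3
  ρ[f/e](π[a,e](S)) → 3
  (σ[g<=6](ρ[b/a](S)) ⋈[e=f] ρ[f/e](π[a,e](S))) → 3

|E| = 3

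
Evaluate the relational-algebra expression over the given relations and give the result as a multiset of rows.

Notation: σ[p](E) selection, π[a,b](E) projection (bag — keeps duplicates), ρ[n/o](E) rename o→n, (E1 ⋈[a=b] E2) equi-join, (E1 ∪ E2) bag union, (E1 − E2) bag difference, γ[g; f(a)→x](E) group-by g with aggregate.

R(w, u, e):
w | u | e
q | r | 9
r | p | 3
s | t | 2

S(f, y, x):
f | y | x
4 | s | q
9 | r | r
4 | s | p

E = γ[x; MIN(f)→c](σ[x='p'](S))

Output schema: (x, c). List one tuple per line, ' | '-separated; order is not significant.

Per-node cardinality:
  S → 3
  σ[x='p'](S) → 1
  γ[x; MIN(f)→c](σ[x='p'](S)) → 1

== RESULT ==
x | c
p | 4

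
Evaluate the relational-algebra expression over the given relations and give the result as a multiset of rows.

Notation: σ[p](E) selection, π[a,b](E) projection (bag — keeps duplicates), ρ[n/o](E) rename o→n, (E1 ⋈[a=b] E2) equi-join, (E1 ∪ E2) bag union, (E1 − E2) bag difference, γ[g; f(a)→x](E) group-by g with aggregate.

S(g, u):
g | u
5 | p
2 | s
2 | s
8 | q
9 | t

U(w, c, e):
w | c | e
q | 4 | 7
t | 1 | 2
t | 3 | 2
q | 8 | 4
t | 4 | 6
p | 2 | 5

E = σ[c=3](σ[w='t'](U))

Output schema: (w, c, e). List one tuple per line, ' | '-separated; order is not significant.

Stepwise |·|:
  U → 6
  σ[w='t'](U) → 3
  σ[c=3](σ[w='t'](U)) → 1

== RESULT ==
w | c | e
t | 3 | 2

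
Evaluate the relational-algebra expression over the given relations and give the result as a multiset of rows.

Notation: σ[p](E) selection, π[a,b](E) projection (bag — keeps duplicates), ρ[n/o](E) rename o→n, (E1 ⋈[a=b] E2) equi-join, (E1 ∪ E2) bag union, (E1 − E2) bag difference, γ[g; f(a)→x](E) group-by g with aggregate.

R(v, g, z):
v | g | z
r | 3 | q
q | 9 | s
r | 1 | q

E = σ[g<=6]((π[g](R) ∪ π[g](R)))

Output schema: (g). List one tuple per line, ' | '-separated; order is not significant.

Subexpression sizes:
  R → 3
  π[g](R) → 3
  R → 3
  π[g](R) → 3
  (π[g](R) ∪ π[g](R)) → 6
  σ[g<=6]((π[g](R) ∪ π[g](R))) → 4

== RESULT ==
g
1
1
3
3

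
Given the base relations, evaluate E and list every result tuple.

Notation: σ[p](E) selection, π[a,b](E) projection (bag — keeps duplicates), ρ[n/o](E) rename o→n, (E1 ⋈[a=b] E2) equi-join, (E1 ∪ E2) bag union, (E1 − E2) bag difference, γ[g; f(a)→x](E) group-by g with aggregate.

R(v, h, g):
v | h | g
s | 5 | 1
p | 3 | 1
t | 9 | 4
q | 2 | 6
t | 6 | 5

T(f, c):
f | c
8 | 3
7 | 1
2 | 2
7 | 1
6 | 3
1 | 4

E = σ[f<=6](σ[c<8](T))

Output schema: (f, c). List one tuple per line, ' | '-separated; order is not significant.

Subexpression sizes:
  T → 6
  σ[c<8](T) → 6
  σ[f<=6](σ[c<8](T)) → 3

== RESULT ==
f | c
1 | 4
2 | 2
6 | 3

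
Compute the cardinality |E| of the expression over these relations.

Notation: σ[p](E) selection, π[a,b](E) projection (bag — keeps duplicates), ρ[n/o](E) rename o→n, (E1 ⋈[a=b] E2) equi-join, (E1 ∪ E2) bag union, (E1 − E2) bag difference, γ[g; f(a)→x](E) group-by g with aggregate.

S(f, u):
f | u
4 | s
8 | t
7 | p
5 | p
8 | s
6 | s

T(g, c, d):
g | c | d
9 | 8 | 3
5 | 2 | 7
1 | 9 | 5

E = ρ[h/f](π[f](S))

Per-node cardinality:
  S → 6
  π[f](S) → 6
  ρ[h/f](π[f](S)) → 6

|E| = 6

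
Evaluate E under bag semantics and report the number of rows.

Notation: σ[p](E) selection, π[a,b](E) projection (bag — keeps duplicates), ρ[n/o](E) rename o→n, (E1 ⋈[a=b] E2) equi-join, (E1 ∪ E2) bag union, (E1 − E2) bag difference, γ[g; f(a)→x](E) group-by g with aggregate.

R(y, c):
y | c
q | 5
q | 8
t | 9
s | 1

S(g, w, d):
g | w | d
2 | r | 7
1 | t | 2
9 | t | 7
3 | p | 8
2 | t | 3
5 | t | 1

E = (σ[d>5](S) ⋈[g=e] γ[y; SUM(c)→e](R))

Row counts bottom-up:
  S → 6
  σ[d>5](S) → 3
  R → 4
  γ[y; SUM(c)→e](R) → 3
  (σ[d>5](S) ⋈[g=e] γ[y; SUM(c)→e](R)) → 1

|E| = 1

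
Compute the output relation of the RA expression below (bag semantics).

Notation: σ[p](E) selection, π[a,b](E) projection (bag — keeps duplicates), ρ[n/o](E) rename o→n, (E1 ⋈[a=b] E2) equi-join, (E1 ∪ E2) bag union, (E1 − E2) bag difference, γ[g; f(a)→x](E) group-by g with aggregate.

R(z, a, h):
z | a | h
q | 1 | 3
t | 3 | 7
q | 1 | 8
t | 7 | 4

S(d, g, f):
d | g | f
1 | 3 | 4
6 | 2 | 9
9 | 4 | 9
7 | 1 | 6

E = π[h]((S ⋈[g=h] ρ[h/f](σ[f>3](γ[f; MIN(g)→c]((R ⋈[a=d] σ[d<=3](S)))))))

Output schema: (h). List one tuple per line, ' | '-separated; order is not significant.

Subexpression sizes:
  S → 4
  R → 4
  S → 4
  σ[d<=3](S) → 1
  (R ⋈[a=d] σ[d<=3](S)) → 2
  γ[f; MIN(g)→c]((R ⋈[a=d] σ[d<=3](S))) → 1
  σ[f>3](γ[f; MIN(g)→c]((R ⋈[a=d] σ[d<=3](S)))) → 1
  ρ[h/f](σ[f>3](γ[f; MIN(g)→c]((R ⋈[a=d] σ[d<=3](S))))) → 1
  (S ⋈[g=h] ρ[h/f](σ[f>3](γ[f; MIN(g)→c]((R ⋈[a=d] σ[d<=3](S)))))) → 1
  π[h]((S ⋈[g=h] ρ[h/f](σ[f>3](γ[f; MIN(g)→c]((R ⋈[a=d] σ[d<=3](S))))))) → 1

== RESULT ==
h
4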